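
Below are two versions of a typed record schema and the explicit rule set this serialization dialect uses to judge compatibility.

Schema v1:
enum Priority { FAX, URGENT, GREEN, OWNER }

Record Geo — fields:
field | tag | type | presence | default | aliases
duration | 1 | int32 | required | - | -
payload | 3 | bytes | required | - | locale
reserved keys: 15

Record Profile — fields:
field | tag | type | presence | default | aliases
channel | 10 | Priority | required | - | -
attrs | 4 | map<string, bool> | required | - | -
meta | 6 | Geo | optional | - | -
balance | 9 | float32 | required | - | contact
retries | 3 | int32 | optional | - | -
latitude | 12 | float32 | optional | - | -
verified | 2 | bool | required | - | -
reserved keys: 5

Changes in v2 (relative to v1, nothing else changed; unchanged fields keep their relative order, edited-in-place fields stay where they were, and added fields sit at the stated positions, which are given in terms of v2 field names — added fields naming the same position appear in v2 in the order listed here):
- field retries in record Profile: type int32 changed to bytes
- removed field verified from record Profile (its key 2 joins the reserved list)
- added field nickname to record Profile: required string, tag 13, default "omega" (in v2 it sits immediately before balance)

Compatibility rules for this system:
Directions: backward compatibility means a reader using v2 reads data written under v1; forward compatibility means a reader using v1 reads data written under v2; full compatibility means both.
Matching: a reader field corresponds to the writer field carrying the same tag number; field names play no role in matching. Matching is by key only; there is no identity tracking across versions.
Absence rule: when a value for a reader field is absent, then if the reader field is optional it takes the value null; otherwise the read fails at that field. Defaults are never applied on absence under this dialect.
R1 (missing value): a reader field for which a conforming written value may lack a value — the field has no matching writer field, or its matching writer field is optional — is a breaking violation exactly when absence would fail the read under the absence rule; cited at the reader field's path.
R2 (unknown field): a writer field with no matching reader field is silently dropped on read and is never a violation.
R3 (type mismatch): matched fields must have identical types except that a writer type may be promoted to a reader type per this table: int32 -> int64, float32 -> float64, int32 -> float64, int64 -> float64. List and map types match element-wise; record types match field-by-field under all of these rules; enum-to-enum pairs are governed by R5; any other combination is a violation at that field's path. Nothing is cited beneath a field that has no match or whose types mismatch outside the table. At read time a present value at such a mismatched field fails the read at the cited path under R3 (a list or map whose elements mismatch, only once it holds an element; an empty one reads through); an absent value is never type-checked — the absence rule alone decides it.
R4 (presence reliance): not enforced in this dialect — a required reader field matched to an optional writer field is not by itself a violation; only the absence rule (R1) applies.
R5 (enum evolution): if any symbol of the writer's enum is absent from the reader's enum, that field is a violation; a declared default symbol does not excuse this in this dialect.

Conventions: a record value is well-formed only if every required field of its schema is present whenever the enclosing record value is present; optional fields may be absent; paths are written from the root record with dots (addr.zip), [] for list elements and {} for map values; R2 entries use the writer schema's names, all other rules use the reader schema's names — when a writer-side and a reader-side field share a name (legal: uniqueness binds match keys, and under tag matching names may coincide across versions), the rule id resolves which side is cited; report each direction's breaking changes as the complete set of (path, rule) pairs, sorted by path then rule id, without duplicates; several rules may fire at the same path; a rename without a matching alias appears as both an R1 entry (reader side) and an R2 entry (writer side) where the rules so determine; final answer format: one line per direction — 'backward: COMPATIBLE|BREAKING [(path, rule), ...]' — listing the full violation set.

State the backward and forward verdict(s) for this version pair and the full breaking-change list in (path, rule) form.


each type pair in Profile: writer, then reader
backward analysis of Profile with v2 as reader and v1 as writer:
  channel <- channel (Priority -> Priority, writer required)
  attrs <- attrs (map<string, bool> -> map<string, bool>, writer required)
  meta <- meta (Geo -> Geo, writer optional)
  nickname has no writer counterpart
  balance <- balance (float32 -> float32, writer required)
  retries <- retries (int32 -> bytes, writer optional)
  latitude <- latitude (float32 -> float32, writer optional)
  writer verified: unknown to reader
  meta.duration <- meta.duration (int32 -> int32, writer required)
  meta.payload <- meta.payload (bytes -> bytes, writer required)
  R1 fires at nickname
  R3 fires at retries
  => 2 violation(s): backward is BREAKING for Profile
forward analysis of Profile with v1 as reader and v2 as writer:
  channel <- channel (Priority -> Priority, writer required)
  attrs <- attrs (map<string, bool> -> map<string, bool>, writer required)
  meta <- meta (Geo -> Geo, writer optional)
  balance <- balance (float32 -> float32, writer required)
  retries <- retries (bytes -> int32, writer optional)
  latitude <- latitude (float32 -> float32, writer optional)
  verified has no writer counterpart
  writer nickname: unknown to reader
  meta.duration <- meta.duration (int32 -> int32, writer required)
  meta.payload <- meta.payload (bytes -> bytes, writer required)
  R3 fires at retries
  R1 fires at verified
  => 2 violation(s): forward is BREAKING for Profile

backward: BREAKING [(nickname, R1), (retries, R3)]; forward: BREAKING [(retries, R3), (verified, R1)]


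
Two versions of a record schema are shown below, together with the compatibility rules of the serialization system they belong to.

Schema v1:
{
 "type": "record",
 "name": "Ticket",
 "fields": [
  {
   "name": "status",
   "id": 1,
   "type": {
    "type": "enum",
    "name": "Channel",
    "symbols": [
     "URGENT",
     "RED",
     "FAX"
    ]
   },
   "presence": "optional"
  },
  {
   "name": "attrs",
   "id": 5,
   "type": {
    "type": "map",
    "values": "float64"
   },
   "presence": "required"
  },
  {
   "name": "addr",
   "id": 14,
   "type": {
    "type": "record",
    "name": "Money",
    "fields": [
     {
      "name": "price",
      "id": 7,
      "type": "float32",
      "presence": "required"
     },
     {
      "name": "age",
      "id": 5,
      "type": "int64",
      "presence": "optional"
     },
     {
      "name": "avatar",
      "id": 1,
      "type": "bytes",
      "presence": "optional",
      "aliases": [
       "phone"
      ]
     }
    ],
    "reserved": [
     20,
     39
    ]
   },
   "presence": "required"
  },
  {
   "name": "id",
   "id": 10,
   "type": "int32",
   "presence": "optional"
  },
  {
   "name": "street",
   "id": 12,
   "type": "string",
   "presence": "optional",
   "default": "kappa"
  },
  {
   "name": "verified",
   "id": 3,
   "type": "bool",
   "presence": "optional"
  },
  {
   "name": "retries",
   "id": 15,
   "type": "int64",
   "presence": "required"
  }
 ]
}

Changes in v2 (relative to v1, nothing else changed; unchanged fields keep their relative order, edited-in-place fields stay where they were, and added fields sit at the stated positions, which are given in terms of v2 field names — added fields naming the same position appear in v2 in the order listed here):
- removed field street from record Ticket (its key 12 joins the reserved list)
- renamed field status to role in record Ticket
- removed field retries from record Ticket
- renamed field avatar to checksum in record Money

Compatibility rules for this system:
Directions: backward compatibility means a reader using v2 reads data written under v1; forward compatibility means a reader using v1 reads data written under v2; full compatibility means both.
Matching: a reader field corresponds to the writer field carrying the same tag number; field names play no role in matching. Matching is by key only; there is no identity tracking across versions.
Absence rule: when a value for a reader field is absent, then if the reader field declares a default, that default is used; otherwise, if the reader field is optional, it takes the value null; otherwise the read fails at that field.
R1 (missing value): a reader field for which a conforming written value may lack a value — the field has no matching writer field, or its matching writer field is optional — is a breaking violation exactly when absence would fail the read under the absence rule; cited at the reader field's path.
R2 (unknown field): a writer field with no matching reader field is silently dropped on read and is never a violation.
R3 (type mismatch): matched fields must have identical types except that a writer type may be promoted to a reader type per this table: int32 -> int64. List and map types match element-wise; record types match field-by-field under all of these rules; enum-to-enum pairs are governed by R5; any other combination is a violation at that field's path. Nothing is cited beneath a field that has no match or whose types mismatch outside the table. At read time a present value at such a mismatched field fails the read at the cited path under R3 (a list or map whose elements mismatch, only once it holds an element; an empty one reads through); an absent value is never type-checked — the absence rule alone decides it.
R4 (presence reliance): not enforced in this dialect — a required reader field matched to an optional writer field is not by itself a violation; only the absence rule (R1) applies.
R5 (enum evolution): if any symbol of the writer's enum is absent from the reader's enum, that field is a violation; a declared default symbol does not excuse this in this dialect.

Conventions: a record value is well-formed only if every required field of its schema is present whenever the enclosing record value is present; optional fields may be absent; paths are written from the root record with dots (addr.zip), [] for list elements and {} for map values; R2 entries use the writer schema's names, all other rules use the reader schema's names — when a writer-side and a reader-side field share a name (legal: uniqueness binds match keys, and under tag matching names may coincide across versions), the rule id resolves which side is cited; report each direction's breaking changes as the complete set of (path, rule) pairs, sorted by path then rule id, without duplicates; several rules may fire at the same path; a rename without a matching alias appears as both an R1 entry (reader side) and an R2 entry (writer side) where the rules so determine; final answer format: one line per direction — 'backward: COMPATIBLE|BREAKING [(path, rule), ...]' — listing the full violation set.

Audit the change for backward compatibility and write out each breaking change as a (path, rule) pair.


backward: COMPATIBLE []

each type pair in Ticket: writer, then reader
backward for Ticket (reader v2, writer v1):
  Channel -> Channel, writer optional: role aligns to status
  map<string, float64> -> map<string, float64>, writer required: attrs aligns to attrs
  Money -> Money, writer required: addr aligns to addr
  int32 -> int32, writer optional: id aligns to id
  bool -> bool, writer optional: verified aligns to verified
  leftover writer field: street
  leftover writer field: retries
  float32 -> float32, writer required: addr.price aligns to addr.price
  int64 -> int64, writer optional: addr.age aligns to addr.age
  bytes -> bytes, writer optional: addr.checksum aligns to addr.avatar
  => no violations; backward on Ticket: COMPATIBLE
remaining Ticket differences; none change what is asked:
  removed field street from record Ticket (its key 12 joins the reserved list) -> fires no rule on Ticket, leaving the asked answer as it is
  renamed field status to role in record Ticket -> fires no rule on Ticket, leaving the asked answer as it is
  removed field retries from record Ticket -> its effect on Ticket is confined to the forward direction, not asked
  renamed field avatar to checksum in record Money -> fires no rule on Ticket, leaving the asked answer as it is


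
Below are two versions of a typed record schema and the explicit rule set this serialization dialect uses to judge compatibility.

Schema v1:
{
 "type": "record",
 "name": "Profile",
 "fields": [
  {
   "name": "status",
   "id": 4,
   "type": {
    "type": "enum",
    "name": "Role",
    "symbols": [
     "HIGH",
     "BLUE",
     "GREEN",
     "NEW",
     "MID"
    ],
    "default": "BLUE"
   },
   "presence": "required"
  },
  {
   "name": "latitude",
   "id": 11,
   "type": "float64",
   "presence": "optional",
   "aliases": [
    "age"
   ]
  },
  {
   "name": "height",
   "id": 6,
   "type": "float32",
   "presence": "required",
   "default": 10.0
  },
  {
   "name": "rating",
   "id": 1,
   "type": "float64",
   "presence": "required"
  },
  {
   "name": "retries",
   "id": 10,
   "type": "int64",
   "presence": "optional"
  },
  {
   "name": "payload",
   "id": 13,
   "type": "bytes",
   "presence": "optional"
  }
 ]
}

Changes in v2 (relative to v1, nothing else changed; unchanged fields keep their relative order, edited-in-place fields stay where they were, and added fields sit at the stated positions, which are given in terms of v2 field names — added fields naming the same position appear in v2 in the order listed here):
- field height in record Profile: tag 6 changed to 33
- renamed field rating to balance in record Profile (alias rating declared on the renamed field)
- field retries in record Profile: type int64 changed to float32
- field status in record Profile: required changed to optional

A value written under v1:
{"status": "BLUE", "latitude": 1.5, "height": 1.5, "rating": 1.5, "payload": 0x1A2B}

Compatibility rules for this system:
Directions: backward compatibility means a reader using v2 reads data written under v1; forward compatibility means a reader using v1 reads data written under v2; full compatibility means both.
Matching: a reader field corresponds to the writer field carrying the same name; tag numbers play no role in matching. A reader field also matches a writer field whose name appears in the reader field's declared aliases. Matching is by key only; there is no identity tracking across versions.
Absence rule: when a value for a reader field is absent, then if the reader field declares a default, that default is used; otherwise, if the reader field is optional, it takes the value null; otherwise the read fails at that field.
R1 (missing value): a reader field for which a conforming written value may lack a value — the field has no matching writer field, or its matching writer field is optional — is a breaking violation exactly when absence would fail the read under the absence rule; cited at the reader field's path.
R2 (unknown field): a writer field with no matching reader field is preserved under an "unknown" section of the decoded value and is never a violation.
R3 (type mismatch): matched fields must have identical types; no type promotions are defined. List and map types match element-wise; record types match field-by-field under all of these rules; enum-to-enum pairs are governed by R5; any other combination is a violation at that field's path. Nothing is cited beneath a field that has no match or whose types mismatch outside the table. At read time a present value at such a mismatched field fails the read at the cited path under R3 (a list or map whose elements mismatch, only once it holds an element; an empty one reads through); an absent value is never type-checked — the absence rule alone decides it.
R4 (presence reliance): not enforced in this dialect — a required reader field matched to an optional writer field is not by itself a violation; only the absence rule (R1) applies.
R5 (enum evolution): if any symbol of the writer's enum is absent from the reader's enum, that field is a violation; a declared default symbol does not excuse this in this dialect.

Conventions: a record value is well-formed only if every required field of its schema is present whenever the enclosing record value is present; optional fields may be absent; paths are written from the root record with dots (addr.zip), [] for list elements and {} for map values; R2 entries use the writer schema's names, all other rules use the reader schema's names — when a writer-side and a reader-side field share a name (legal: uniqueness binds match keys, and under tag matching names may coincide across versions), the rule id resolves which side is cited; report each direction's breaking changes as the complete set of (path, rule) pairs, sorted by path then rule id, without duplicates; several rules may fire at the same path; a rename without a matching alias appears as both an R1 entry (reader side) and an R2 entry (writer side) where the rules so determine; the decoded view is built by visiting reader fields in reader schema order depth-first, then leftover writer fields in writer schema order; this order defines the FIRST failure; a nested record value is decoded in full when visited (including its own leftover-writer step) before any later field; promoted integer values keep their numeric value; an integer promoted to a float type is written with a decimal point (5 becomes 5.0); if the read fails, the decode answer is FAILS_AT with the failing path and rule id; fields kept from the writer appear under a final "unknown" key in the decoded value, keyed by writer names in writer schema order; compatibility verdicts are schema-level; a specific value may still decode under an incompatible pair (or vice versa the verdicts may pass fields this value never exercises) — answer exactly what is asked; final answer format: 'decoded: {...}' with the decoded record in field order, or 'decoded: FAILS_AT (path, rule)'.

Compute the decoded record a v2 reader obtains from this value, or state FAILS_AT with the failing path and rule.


arrows below run writer -> reader for Profile
decode (reader v2):
  status := "BLUE"
  latitude := 1.5
  height := 1.5
  balance := 1.5 (from writer rating)
  retries := null (absent, optional -> null)
  payload := 0x1A2B
  => decoded: {"status": "BLUE", "latitude": 1.5, "height": 1.5, "balance": 1.5, "retries": null, "payload": 0x1A2B}
the rest of the Profile diff is inert for this question:
  field height in record Profile: tag 6 changed to 33 -> inert under this dialect — no rule fires on Profile and the result does not move
  field retries in record Profile: type int64 changed to float32 -> a verdict-level change on Profile — the shown value reads the same
  field status in record Profile: required changed to optional -> a verdict-level change on Profile — the shown value reads the same

decoded: {"status": "BLUE", "latitude": 1.5, "height": 1.5, "balance": 1.5, "retries": null, "payload": 0x1A2B}


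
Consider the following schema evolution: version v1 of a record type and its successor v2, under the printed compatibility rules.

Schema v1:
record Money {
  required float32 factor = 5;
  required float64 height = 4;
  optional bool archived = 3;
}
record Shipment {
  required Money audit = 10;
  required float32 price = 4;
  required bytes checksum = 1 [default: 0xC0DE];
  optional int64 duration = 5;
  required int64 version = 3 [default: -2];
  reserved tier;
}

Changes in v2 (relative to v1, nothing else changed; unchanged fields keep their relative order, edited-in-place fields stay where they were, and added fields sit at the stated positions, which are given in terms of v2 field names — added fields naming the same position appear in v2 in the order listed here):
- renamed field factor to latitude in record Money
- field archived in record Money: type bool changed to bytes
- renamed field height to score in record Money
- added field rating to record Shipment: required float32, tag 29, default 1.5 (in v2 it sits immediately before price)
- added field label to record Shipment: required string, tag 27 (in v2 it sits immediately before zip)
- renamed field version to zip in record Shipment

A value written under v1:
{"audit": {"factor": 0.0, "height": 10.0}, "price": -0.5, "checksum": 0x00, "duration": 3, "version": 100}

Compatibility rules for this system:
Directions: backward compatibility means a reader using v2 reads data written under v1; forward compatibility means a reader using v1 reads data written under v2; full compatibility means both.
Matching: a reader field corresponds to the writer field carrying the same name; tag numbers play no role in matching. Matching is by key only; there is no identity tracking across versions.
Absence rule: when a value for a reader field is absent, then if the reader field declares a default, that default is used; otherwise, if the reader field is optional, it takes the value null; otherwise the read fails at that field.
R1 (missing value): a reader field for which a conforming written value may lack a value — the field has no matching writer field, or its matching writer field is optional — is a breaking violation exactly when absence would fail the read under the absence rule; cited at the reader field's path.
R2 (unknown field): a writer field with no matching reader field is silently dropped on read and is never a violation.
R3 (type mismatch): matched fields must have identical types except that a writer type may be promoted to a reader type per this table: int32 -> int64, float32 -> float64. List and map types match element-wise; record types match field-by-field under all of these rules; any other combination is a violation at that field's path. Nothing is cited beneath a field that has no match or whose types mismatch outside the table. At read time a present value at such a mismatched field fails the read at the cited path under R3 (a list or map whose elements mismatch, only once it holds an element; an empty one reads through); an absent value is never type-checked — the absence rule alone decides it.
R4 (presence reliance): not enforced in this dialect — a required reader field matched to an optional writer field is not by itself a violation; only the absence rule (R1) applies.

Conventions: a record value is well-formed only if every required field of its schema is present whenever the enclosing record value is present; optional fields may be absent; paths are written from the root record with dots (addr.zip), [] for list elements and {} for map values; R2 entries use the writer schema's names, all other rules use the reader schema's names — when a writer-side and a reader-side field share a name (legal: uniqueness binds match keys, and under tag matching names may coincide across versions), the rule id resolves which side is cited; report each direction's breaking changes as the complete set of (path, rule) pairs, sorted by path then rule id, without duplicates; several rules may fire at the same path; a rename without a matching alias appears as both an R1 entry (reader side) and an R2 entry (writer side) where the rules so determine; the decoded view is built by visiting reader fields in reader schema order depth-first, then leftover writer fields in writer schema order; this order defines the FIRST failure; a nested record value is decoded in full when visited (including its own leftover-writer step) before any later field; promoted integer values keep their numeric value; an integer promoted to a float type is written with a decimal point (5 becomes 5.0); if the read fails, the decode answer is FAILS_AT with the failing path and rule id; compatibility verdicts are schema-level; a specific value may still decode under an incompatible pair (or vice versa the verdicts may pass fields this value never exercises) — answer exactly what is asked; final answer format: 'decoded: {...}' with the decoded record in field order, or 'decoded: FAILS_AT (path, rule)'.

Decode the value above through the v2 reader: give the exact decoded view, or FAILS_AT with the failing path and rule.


the writer's type comes first in each Shipment pair
decode walk for Shipment under reader schema v2:
  read fails at audit.latitude under R1 (no fill)
  => FAILS_AT (audit.latitude, R1)
diffs on Shipment not affecting the asked answer:
  field archived in record Money: type bool changed to bytes -> changes Shipment's schema-level verdicts only — the decode of this value is the same
  renamed field height to score in record Money -> changes Shipment's schema-level verdicts only — the decode of this value is the same
  added field label to record Shipment: required string, tag 27 (in v2 it sits immediately before zip) -> changes Shipment's schema-level verdicts only — the decode of this value is the same
  added field rating to record Shipment: required float32, tag 29, default 1.5 (in v2 it sits immediately before price) -> fires no rule on Shipment under this dialect and leaves the result unchanged
  renamed field version to zip in record Shipment -> fires no rule on Shipment under this dialect and leaves the result unchanged

decoded: FAILS_AT (audit.latitude, R1)


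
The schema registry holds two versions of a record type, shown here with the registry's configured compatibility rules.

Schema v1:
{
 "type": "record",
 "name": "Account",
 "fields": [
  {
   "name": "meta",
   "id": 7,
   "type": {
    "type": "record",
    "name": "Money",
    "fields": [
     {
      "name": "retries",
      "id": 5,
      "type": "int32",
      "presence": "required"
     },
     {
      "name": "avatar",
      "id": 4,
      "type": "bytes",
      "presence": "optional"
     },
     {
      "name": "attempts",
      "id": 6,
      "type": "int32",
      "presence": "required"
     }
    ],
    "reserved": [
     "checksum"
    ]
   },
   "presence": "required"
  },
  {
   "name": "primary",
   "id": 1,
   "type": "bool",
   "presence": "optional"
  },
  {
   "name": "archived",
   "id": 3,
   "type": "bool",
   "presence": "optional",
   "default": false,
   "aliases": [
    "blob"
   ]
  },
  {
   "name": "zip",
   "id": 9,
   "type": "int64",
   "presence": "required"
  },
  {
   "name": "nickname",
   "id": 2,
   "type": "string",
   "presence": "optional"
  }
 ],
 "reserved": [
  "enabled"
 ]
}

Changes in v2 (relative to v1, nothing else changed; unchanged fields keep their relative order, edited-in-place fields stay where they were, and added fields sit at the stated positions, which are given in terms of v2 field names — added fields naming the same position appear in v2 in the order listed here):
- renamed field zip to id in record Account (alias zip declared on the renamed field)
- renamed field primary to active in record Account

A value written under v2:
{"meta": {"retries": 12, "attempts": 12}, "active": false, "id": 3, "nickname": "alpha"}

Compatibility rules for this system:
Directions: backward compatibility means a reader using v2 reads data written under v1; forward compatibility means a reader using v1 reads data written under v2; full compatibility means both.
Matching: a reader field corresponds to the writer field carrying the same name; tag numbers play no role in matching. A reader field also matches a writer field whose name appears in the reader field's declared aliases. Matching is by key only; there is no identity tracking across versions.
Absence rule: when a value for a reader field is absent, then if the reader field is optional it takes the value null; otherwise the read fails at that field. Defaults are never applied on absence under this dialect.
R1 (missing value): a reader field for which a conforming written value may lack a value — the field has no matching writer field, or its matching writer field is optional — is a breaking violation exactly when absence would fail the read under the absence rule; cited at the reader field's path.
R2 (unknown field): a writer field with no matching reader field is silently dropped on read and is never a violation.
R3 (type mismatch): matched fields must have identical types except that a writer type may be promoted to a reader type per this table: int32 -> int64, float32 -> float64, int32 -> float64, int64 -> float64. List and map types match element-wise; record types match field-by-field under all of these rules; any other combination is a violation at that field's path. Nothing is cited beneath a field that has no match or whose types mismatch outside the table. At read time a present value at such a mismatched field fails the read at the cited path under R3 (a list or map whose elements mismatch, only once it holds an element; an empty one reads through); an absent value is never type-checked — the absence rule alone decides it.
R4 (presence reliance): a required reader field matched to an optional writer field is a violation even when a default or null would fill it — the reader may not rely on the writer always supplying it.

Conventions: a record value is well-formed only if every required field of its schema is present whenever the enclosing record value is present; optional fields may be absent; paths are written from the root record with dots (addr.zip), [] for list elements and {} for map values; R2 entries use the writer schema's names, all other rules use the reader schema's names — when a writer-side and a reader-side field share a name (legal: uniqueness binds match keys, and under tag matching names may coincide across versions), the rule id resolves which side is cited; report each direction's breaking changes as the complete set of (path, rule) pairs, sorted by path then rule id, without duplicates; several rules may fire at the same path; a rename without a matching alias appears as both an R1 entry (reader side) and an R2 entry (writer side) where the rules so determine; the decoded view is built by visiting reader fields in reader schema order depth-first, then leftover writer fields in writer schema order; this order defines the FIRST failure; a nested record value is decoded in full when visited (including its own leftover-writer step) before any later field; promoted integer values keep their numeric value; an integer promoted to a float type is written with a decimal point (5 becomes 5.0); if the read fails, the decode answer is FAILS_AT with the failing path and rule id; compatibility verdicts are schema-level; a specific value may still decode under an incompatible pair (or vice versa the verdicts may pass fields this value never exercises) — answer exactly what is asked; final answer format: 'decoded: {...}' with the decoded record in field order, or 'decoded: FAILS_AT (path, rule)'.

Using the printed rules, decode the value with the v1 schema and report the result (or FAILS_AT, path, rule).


arrows below run writer -> reader for Account
decoding the Account value with the v1 reader:
  meta.retries := 12
  meta.avatar := null (absent, optional -> null)
  meta.attempts := 12
  primary := null (absent, optional -> null)
  archived := null (absent, optional -> null)
  read fails at zip under R1 (no fill)
  => FAILS_AT (zip, R1)
the rest of the Account diff is inert for this question:
  renamed field primary to active in record Account -> triggers nothing under the printed rules; the Account answer is the same either way

decoded: FAILS_AT (zip, R1)


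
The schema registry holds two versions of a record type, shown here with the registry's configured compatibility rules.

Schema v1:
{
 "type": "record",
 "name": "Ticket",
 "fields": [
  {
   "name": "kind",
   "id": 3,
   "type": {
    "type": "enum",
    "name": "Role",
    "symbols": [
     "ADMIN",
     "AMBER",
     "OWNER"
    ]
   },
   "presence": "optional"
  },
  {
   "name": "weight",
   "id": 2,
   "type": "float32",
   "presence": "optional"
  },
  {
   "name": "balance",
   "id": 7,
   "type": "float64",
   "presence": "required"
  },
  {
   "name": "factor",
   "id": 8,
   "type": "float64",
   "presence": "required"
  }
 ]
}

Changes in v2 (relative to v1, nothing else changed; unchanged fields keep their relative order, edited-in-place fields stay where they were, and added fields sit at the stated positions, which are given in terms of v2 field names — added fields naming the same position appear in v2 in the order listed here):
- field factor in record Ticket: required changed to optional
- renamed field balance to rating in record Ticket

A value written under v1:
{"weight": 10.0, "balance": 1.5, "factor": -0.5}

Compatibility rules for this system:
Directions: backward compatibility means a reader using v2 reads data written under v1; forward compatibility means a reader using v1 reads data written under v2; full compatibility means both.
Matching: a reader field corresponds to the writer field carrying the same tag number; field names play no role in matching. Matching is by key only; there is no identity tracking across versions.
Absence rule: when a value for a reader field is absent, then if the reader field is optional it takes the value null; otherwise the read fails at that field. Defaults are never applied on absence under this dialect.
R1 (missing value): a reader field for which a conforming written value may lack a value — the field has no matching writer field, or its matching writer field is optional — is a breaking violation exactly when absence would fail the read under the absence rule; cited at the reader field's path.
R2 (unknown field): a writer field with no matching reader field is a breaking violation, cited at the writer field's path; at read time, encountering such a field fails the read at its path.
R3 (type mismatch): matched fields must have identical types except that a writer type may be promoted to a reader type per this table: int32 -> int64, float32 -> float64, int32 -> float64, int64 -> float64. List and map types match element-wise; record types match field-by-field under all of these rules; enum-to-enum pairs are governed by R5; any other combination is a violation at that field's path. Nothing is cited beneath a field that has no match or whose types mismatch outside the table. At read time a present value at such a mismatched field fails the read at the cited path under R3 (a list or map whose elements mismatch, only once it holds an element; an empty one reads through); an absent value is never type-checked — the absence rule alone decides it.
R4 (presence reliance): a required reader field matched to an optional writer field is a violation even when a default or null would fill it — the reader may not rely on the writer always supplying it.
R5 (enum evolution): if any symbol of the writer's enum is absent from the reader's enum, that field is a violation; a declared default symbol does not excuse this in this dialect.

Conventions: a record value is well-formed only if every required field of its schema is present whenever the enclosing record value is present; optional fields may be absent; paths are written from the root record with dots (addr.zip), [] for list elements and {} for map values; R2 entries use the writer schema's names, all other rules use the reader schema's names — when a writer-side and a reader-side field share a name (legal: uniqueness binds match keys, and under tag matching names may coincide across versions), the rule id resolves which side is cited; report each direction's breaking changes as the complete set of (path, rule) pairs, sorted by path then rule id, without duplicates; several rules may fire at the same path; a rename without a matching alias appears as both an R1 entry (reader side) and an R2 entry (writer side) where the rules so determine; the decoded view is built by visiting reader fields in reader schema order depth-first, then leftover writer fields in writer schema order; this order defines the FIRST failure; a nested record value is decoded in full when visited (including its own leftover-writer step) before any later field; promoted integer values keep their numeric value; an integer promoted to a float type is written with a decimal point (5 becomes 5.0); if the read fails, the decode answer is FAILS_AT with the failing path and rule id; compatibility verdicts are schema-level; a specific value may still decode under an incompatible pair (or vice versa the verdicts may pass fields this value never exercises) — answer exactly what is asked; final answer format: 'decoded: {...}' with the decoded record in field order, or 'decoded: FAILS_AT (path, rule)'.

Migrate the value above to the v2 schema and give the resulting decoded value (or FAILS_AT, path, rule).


decoded: {"kind": null, "weight": 10.0, "rating": 1.5, "factor": -0.5}

each type pair in Ticket: writer, then reader
migrating the Ticket value to v2:
  kind := null (not supplied -> null)
  weight := 10.0
  rating := 1.5 (from writer balance)
  factor := -0.5
  => decoded: {"kind": null, "weight": 10.0, "rating": 1.5, "factor": -0.5}
ruling out the remaining Ticket differences:
  field factor in record Ticket: required changed to optional -> schema-level compatibility only; this Ticket value's decode is unchanged


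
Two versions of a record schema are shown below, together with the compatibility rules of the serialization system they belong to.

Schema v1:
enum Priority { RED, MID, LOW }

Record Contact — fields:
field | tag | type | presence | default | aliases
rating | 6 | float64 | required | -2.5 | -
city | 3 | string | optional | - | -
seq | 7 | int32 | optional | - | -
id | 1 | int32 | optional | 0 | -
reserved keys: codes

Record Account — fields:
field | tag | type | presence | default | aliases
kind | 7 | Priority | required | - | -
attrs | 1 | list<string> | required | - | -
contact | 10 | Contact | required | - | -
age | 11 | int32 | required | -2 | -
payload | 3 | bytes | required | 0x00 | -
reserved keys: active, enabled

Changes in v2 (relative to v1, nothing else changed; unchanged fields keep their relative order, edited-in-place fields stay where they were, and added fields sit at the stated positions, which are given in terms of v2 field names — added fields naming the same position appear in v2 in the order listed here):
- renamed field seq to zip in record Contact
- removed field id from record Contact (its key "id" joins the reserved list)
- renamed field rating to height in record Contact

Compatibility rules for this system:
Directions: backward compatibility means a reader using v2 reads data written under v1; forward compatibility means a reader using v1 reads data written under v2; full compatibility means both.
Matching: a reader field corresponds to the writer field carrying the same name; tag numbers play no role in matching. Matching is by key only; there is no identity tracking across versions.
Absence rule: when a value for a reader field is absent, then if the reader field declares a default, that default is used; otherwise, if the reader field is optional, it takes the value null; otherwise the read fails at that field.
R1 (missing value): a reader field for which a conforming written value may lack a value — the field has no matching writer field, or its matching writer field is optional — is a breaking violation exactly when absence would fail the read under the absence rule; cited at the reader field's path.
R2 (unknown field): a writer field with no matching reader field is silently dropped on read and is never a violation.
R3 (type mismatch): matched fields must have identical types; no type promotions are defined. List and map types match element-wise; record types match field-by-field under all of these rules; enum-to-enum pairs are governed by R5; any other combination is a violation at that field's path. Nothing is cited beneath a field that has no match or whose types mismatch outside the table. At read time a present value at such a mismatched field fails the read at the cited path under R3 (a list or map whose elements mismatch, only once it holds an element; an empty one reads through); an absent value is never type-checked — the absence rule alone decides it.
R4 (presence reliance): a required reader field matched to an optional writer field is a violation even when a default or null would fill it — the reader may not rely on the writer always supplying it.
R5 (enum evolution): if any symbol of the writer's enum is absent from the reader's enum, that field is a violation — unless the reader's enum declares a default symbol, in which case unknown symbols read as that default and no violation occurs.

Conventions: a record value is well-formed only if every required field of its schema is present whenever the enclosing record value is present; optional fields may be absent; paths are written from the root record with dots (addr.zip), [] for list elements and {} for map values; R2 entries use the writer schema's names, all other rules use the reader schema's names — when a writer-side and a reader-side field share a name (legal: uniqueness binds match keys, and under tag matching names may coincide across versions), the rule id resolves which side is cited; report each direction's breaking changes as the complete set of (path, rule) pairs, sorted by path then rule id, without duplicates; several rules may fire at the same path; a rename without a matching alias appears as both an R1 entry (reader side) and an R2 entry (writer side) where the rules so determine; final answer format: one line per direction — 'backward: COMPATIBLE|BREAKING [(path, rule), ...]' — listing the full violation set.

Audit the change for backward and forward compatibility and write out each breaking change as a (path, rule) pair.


each type pair in Account: writer, then reader
backward for Account (reader v2, writer v1):
  kind <- kind (Priority -> Priority, writer required)
  attrs <- attrs (list<string> -> list<string>, writer required)
  contact <- contact (Contact -> Contact, writer required)
  age <- age (int32 -> int32, writer required)
  payload <- payload (bytes -> bytes, writer required)
  contact.height has no writer counterpart
  contact.city <- contact.city (string -> string, writer optional)
  contact.zip has no writer counterpart
  leftover writer field: contact.rating
  leftover writer field: contact.seq
  leftover writer field: contact.id
  => backward verdict for Account: COMPATIBLE, no violations
forward for Account (reader v1, writer v2):
  kind <- kind (Priority -> Priority, writer required)
  attrs <- attrs (list<string> -> list<string>, writer required)
  contact <- contact (Contact -> Contact, writer required)
  age <- age (int32 -> int32, writer required)
  payload <- payload (bytes -> bytes, writer required)
  contact.rating has no writer counterpart
  contact.city <- contact.city (string -> string, writer optional)
  contact.seq has no writer counterpart
  contact.id has no writer counterpart
  leftover writer field: contact.height
  leftover writer field: contact.zip
  => forward verdict for Account: COMPATIBLE, no violations

backward: COMPATIBLE []; forward: COMPATIBLE []
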